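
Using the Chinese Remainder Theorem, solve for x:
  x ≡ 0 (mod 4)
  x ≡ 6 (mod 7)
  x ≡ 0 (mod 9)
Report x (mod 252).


Moduli 4, 7, 9 are pairwise coprime; by CRT there is a unique solution modulo M = 4 · 7 · 9 = 252.
Solve pairwise, accumulating the modulus:
  Start with x ≡ 0 (mod 4).
  Combine with x ≡ 6 (mod 7): since gcd(4, 7) = 1, we get a unique residue mod 28.
    Write x = 0 + 4·t and substitute into x ≡ 6 (mod 7): 4·t ≡ 6 − 0 = 6 (mod 7).
    The inverse of 4 mod 7 is 2 (since 4·2 = 8 = 1·7 + 1), so t ≡ 2·6 = 12 ≡ 5 (mod 7).
    Then x = 0 + 4·5 = 20, valid modulo lcm(4, 7) = 28: x ≡ 20 (mod 28).
  Combine with x ≡ 0 (mod 9): since gcd(28, 9) = 1, we get a unique residue mod 252.
    Write x = 20 + 28·t and substitute into x ≡ 0 (mod 9): 28·t ≡ 0 − 20 = -20 (mod 9).
    Reduce coefficients mod 9: 1·t ≡ 7 (mod 9).
    So t ≡ 7 (mod 9).
    Then x = 20 + 28·7 = 216, valid modulo lcm(28, 9) = 252: x ≡ 216 (mod 252).
Verify: 216 mod 4 = 0 ✓, 216 mod 7 = 6 ✓, 216 mod 9 = 0 ✓.

x ≡ 216 (mod 252).


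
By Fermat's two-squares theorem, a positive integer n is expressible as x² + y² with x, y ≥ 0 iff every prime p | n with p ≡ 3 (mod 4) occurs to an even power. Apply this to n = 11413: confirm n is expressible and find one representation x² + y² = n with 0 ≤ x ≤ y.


Step 1: Factor n = 11413 = 101 · 113.
Step 2: Check the mod-4 condition on each prime factor: 101 ≡ 1 (mod 4), exponent 1; 113 ≡ 1 (mod 4), exponent 1.
All primes ≡ 3 (mod 4) appear to even exponent (or don't appear), so by the two-squares theorem n IS expressible as a sum of two squares.
Step 3: Build a representation. Here n = 101 · 113 is a product of primes ≡ 1 (mod 4). Each prime p ≡ 1 (mod 4) is itself a sum of two squares; find a² by testing p − a² for a perfect square:
  101: 101 − 1² = 100 = 10² ⇒ 101 = 1² + 10².
  113: 113 − 1² = 112, 113 − 2² = 109, 113 − 3² = 104, 113 − 4² = 97, 113 − 5² = 88, 113 − 6² = 77, 113 − 7² = 64 = 8² ⇒ 113 = 7² + 8².
  Combine using the Brahmagupta–Fibonacci identity (a² + b²)(c² + d²) = (ac − bd)² + (ad + bc)² = (ac + bd)² + (ad − bc)²:
  101 · 113 = 11413: from (1² + 10²)(7² + 8²), take (1·7 − 10·8, 1·8 + 10·7) = (7 − 80, 8 + 70) = (-73, 78); dropping signs (only squares matter) gives (73, 78); check 73² + 78² = 5329 + 6084 = 11413 ✓.
Step 4: Order so x ≤ y and verify: 73² + 78² = 5329 + 6084 = 11413 = n. ✓

n = 11413 = 73² + 78² (one valid representation with x ≤ y).


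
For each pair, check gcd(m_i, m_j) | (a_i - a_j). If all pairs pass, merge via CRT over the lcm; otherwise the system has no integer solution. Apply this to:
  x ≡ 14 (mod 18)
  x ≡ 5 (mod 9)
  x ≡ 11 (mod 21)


Moduli 18, 9, 21 are not pairwise coprime, so CRT works modulo lcm(m_i) when all pairwise compatibility conditions hold.
Pairwise compatibility: gcd(m_i, m_j) must divide a_i - a_j for every pair.
Merge one congruence at a time:
  Start: x ≡ 14 (mod 18).
  Combine with x ≡ 5 (mod 9): gcd(18, 9) = 9; 5 - 14 = -9, which IS divisible by 9, so compatible.
    Write x = 14 + 18·t and substitute into x ≡ 5 (mod 9): 18·t ≡ 5 − 14 = -9 (mod 9).
    Divide the congruence (and modulus) by g = 9: 2·t ≡ -1 (mod 1).
    Modulo 1 every t works; take t = 0.
    Then x = 14 + 18·0 = 14, valid modulo lcm(18, 9) = 18: x ≡ 14 (mod 18).
  Combine with x ≡ 11 (mod 21): gcd(18, 21) = 3; 11 - 14 = -3, which IS divisible by 3, so compatible.
    Write x = 14 + 18·t and substitute into x ≡ 11 (mod 21): 18·t ≡ 11 − 14 = -3 (mod 21).
    Divide the congruence (and modulus) by g = 3: 6·t ≡ -1 (mod 7).
    Reduce coefficients mod 7: 6·t ≡ 6 (mod 7).
    The inverse of 6 mod 7 is 6 (since 6·6 = 36 = 5·7 + 1), so t ≡ 6·6 = 36 ≡ 1 (mod 7).
    Then x = 14 + 18·1 = 32, valid modulo lcm(18, 21) = 126: x ≡ 32 (mod 126).
Verify: 32 mod 18 = 14, 32 mod 9 = 5, 32 mod 21 = 11.

x ≡ 32 (mod 126).


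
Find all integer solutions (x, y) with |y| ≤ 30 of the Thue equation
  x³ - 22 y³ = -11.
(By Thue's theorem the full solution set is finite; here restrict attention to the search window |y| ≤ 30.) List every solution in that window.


The equation is x³ - 22y³ = -11. For fixed y, x³ = 22·y³ − 11, so a solution requires the RHS to be a perfect cube.
Strategy: iterate y from -30 to 30, compute RHS = 22·y³ − 11, and check whether it is a (positive or negative) perfect cube.
Check small values of y:
  y = 0: RHS = -11 is not a perfect cube.
  y = 1: RHS = 11 is not a perfect cube.
  y = -1: RHS = -33 is not a perfect cube.
  y = 2: RHS = 165 is not a perfect cube.
  y = -2: RHS = -187 is not a perfect cube.
  y = 3: RHS = 583 is not a perfect cube.
  y = -3: RHS = -605 is not a perfect cube.
Continuing the search up to |y| = 30 finds no solutions either.
No (x, y) in the scanned range satisfies the equation.

No integer solutions with |y| ≤ 30.


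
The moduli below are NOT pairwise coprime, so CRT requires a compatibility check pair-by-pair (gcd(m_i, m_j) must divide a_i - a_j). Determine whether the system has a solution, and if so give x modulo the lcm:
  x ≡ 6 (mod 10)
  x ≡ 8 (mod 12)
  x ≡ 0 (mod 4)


Moduli 10, 12, 4 are not pairwise coprime, so CRT works modulo lcm(m_i) when all pairwise compatibility conditions hold.
Pairwise compatibility: gcd(m_i, m_j) must divide a_i - a_j for every pair.
Merge one congruence at a time:
  Start: x ≡ 6 (mod 10).
  Combine with x ≡ 8 (mod 12): gcd(10, 12) = 2; 8 - 6 = 2, which IS divisible by 2, so compatible.
    Write x = 6 + 10·t and substitute into x ≡ 8 (mod 12): 10·t ≡ 8 − 6 = 2 (mod 12).
    Divide the congruence (and modulus) by g = 2: 5·t ≡ 1 (mod 6).
    The inverse of 5 mod 6 is 5 (since 5·5 = 25 = 4·6 + 1), so t ≡ 5·1 = 5 ≡ 5 (mod 6).
    Then x = 6 + 10·5 = 56, valid modulo lcm(10, 12) = 60: x ≡ 56 (mod 60).
  Combine with x ≡ 0 (mod 4): gcd(60, 4) = 4; 0 - 56 = -56, which IS divisible by 4, so compatible.
    Write x = 56 + 60·t and substitute into x ≡ 0 (mod 4): 60·t ≡ 0 − 56 = -56 (mod 4).
    Divide the congruence (and modulus) by g = 4: 15·t ≡ -14 (mod 1).
    Modulo 1 every t works; take t = 0.
    Then x = 56 + 60·0 = 56, valid modulo lcm(60, 4) = 60: x ≡ 56 (mod 60).
Verify: 56 mod 10 = 6, 56 mod 12 = 8, 56 mod 4 = 0.

x ≡ 56 (mod 60).


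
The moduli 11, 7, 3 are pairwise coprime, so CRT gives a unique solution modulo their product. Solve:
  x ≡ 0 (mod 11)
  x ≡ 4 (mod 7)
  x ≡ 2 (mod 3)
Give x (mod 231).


Moduli 11, 7, 3 are pairwise coprime; by CRT there is a unique solution modulo M = 11 · 7 · 3 = 231.
Solve pairwise, accumulating the modulus:
  Start with x ≡ 0 (mod 11).
  Combine with x ≡ 4 (mod 7): since gcd(11, 7) = 1, we get a unique residue mod 77.
    Write x = 0 + 11·t and substitute into x ≡ 4 (mod 7): 11·t ≡ 4 − 0 = 4 (mod 7).
    Reduce coefficients mod 7: 4·t ≡ 4 (mod 7).
    The inverse of 4 mod 7 is 2 (since 4·2 = 8 = 1·7 + 1), so t ≡ 2·4 = 8 ≡ 1 (mod 7).
    Then x = 0 + 11·1 = 11, valid modulo lcm(11, 7) = 77: x ≡ 11 (mod 77).
  Combine with x ≡ 2 (mod 3): since gcd(77, 3) = 1, we get a unique residue mod 231.
    Write x = 11 + 77·t and substitute into x ≡ 2 (mod 3): 77·t ≡ 2 − 11 = -9 (mod 3).
    Reduce coefficients mod 3: 2·t ≡ 0 (mod 3).
    The inverse of 2 mod 3 is 2 (since 2·2 = 4 = 1·3 + 1), so t ≡ 2·0 = 0 ≡ 0 (mod 3).
    Then x = 11 + 77·0 = 11, valid modulo lcm(77, 3) = 231: x ≡ 11 (mod 231).
Verify: 11 mod 11 = 0 ✓, 11 mod 7 = 4 ✓, 11 mod 3 = 2 ✓.

x ≡ 11 (mod 231).


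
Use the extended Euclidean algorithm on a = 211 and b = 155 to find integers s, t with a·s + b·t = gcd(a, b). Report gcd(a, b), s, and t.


Euclidean algorithm on (211, 155) — divide until remainder is 0:
  211 = 1 · 155 + 56
  155 = 2 · 56 + 43
  56 = 1 · 43 + 13
  43 = 3 · 13 + 4
  13 = 3 · 4 + 1
  4 = 4 · 1 + 0
gcd(211, 155) = 1.
Track Bezout coefficients alongside the remainders: start with r₀ = 211 = a·1 + b·0 (s = 1, t = 0) and r₁ = 155 = a·0 + b·1 (s = 0, t = 1); each new remainder r_{k+1} = r_{k-1} − q_k·r_k inherits s_{k+1} = s_{k-1} − q_k·s_k, t_{k+1} = t_{k-1} − q_k·t_k, so r_k = a·s_k + b·t_k at every step:
  q = 1: r = 56, s = 1 − 1·0 = 1, t = 0 − 1·1 = -1  (check: 211·1 + 155·(-1) = 56)
  q = 2: r = 43, s = 0 − 2·1 = -2, t = 1 − 2·(-1) = 3  (check: 211·(-2) + 155·3 = 43)
  q = 1: r = 13, s = 1 − 1·(-2) = 3, t = -1 − 1·3 = -4  (check: 211·3 + 155·(-4) = 13)
  q = 3: r = 4, s = -2 − 3·3 = -11, t = 3 − 3·(-4) = 15  (check: 211·(-11) + 155·15 = 4)
  q = 3: r = 1, s = 3 − 3·(-11) = 36, t = -4 − 3·15 = -49  (check: 211·36 + 155·(-49) = 1)
The row with r = 1 (the gcd) gives the Bezout coefficients s = 36, t = -49.
Result: 211 · (36) + 155 · (-49) = 1.

gcd(211, 155) = 1; s = 36, t = -49 (check: 211·36 + 155·(-49) = 1).


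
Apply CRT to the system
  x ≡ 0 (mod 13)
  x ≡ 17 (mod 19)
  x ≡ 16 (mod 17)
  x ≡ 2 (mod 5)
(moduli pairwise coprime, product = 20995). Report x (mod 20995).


Product of moduli M = 13 · 19 · 17 · 5 = 20995.
Merge one congruence at a time:
  Start: x ≡ 0 (mod 13).
  Combine with x ≡ 17 (mod 19); new modulus lcm = 247.
    Write x = 0 + 13·t and substitute into x ≡ 17 (mod 19): 13·t ≡ 17 − 0 = 17 (mod 19).
    The inverse of 13 mod 19 is 3 (since 13·3 = 39 = 2·19 + 1), so t ≡ 3·17 = 51 ≡ 13 (mod 19).
    Then x = 0 + 13·13 = 169, valid modulo lcm(13, 19) = 247: x ≡ 169 (mod 247).
  Combine with x ≡ 16 (mod 17); new modulus lcm = 4199.
    Write x = 169 + 247·t and substitute into x ≡ 16 (mod 17): 247·t ≡ 16 − 169 = -153 (mod 17).
    Reduce coefficients mod 17: 9·t ≡ 0 (mod 17).
    The inverse of 9 mod 17 is 2 (since 9·2 = 18 = 1·17 + 1), so t ≡ 2·0 = 0 ≡ 0 (mod 17).
    Then x = 169 + 247·0 = 169, valid modulo lcm(247, 17) = 4199: x ≡ 169 (mod 4199).
  Combine with x ≡ 2 (mod 5); new modulus lcm = 20995.
    Write x = 169 + 4199·t and substitute into x ≡ 2 (mod 5): 4199·t ≡ 2 − 169 = -167 (mod 5).
    Reduce coefficients mod 5: 4·t ≡ 3 (mod 5).
    The inverse of 4 mod 5 is 4 (since 4·4 = 16 = 3·5 + 1), so t ≡ 4·3 = 12 ≡ 2 (mod 5).
    Then x = 169 + 4199·2 = 8567, valid modulo lcm(4199, 5) = 20995: x ≡ 8567 (mod 20995).
Verify against each original: 8567 mod 13 = 0, 8567 mod 19 = 17, 8567 mod 17 = 16, 8567 mod 5 = 2.

x ≡ 8567 (mod 20995).


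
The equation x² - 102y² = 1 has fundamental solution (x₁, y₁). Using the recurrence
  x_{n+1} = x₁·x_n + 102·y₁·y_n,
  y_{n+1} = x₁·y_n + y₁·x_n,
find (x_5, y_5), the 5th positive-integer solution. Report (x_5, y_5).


Step 1: Find the fundamental solution (x₁, y₁) of x² - 102y² = 1.
  Expand √102 as a continued fraction. a₀ = ⌊√102⌋ = 10; iterate m_{k+1} = d_k·a_k − m_k, d_{k+1} = (102 − m_{k+1}²)/d_k, a_{k+1} = ⌊(a₀ + m_{k+1})/d_{k+1}⌋ (starting m₀ = 0, d₀ = 1), with convergents p_k = a_k·p_{k-1} + p_{k-2}, q_k = a_k·q_{k-1} + q_{k-2} (p₋₁ = 1, q₋₁ = 0):
  k = 0: a₀ = 10; p₀/q₀ = 10/1; p₀² − 102·q₀² = 100 − 102 = -2.
  k = 1: m = 10, d = 2, a = ⌊(10 + 10)/2⌋ = 10; p/q = (10·10 + 1)/(10·1 + 0) = 101/10; p² − 102·q² = 10201 − 10200 = 1.
  The first convergent with p² − 102·q² = 1 gives the fundamental solution (x₁, y₁) = (101, 10).
Step 2: Apply the recurrence (x_{n+1}, y_{n+1}) = (x₁x_n + 102y₁y_n, x₁y_n + y₁x_n) repeatedly.
  From (x_1, y_1) = (101, 10): x_2 = 101·101 + 102·10·10 = 20401; y_2 = 101·10 + 10·101 = 2020.
  From (x_2, y_2) = (20401, 2020): x_3 = 101·20401 + 102·10·2020 = 4120901; y_3 = 101·2020 + 10·20401 = 408030.
  From (x_3, y_3) = (4120901, 408030): x_4 = 101·4120901 + 102·10·408030 = 832401601; y_4 = 101·408030 + 10·4120901 = 82420040.
  From (x_4, y_4) = (832401601, 82420040): x_5 = 101·832401601 + 102·10·82420040 = 168141002501; y_5 = 101·82420040 + 10·832401601 = 16648440050.
Step 3: Verify x_5² - 102·y_5² = 28271396722041288255001 - 28271396722041288255000 = 1 (should be 1). ✓

(x_1, y_1) = (101, 10); (x_5, y_5) = (168141002501, 16648440050).


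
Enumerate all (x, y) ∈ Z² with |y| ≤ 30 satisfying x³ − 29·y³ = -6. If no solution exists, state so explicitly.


The equation is x³ - 29y³ = -6. For fixed y, x³ = 29·y³ − 6, so a solution requires the RHS to be a perfect cube.
Strategy: iterate y from -30 to 30, compute RHS = 29·y³ − 6, and check whether it is a (positive or negative) perfect cube.
Check small values of y:
  y = 0: RHS = -6 is not a perfect cube.
  y = 1: RHS = 23 is not a perfect cube.
  y = -1: RHS = -35 is not a perfect cube.
  y = 2: RHS = 226 is not a perfect cube.
  y = -2: RHS = -238 is not a perfect cube.
  y = 3: RHS = 777 is not a perfect cube.
  y = -3: RHS = -789 is not a perfect cube.
Continuing the search up to |y| = 30 finds no solutions either.
No (x, y) in the scanned range satisfies the equation.

No integer solutions with |y| ≤ 30.


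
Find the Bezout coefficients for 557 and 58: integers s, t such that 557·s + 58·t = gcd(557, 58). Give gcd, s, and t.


Euclidean algorithm on (557, 58) — divide until remainder is 0:
  557 = 9 · 58 + 35
  58 = 1 · 35 + 23
  35 = 1 · 23 + 12
  23 = 1 · 12 + 11
  12 = 1 · 11 + 1
  11 = 11 · 1 + 0
gcd(557, 58) = 1.
Track Bezout coefficients alongside the remainders: start with r₀ = 557 = a·1 + b·0 (s = 1, t = 0) and r₁ = 58 = a·0 + b·1 (s = 0, t = 1); each new remainder r_{k+1} = r_{k-1} − q_k·r_k inherits s_{k+1} = s_{k-1} − q_k·s_k, t_{k+1} = t_{k-1} − q_k·t_k, so r_k = a·s_k + b·t_k at every step:
  q = 9: r = 35, s = 1 − 9·0 = 1, t = 0 − 9·1 = -9  (check: 557·1 + 58·(-9) = 35)
  q = 1: r = 23, s = 0 − 1·1 = -1, t = 1 − 1·(-9) = 10  (check: 557·(-1) + 58·10 = 23)
  q = 1: r = 12, s = 1 − 1·(-1) = 2, t = -9 − 1·10 = -19  (check: 557·2 + 58·(-19) = 12)
  q = 1: r = 11, s = -1 − 1·2 = -3, t = 10 − 1·(-19) = 29  (check: 557·(-3) + 58·29 = 11)
  q = 1: r = 1, s = 2 − 1·(-3) = 5, t = -19 − 1·29 = -48  (check: 557·5 + 58·(-48) = 1)
The row with r = 1 (the gcd) gives the Bezout coefficients s = 5, t = -48.
Result: 557 · (5) + 58 · (-48) = 1.

gcd(557, 58) = 1; s = 5, t = -48 (check: 557·5 + 58·(-48) = 1).


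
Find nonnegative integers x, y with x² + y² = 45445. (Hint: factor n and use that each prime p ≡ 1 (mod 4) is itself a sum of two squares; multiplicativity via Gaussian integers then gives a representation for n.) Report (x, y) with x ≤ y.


Step 1: Factor n = 45445 = 5 · 61 · 149.
Step 2: Check the mod-4 condition on each prime factor: 5 ≡ 1 (mod 4), exponent 1; 61 ≡ 1 (mod 4), exponent 1; 149 ≡ 1 (mod 4), exponent 1.
All primes ≡ 3 (mod 4) appear to even exponent (or don't appear), so by the two-squares theorem n IS expressible as a sum of two squares.
Step 3: Build a representation. Here n = 5 · 61 · 149 is a product of primes ≡ 1 (mod 4). Each prime p ≡ 1 (mod 4) is itself a sum of two squares; find a² by testing p − a² for a perfect square:
  5: 5 − 1² = 4 = 2² ⇒ 5 = 1² + 2².
  61: 61 − 1² = 60, 61 − 2² = 57, 61 − 3² = 52, 61 − 4² = 45, 61 − 5² = 36 = 6² ⇒ 61 = 5² + 6².
  149: 149 − 1² = 148, 149 − 2² = 145, 149 − 3² = 140, 149 − 4² = 133, 149 − 5² = 124, 149 − 6² = 113, 149 − 7² = 100 = 10² ⇒ 149 = 7² + 10².
  Combine using the Brahmagupta–Fibonacci identity (a² + b²)(c² + d²) = (ac − bd)² + (ad + bc)² = (ac + bd)² + (ad − bc)²:
  5 · 61 = 305: from (1² + 2²)(5² + 6²), take (1·5 − 2·6, 1·6 + 2·5) = (5 − 12, 6 + 10) = (-7, 16); dropping signs (only squares matter) gives (7, 16); check 7² + 16² = 49 + 256 = 305 ✓.
  305 · 149 = 45445: from (7² + 16²)(7² + 10²), take (7·7 − 16·10, 7·10 + 16·7) = (49 − 160, 70 + 112) = (-111, 182); dropping signs (only squares matter) gives (111, 182); check 111² + 182² = 12321 + 33124 = 45445 ✓.
Step 4: Order so x ≤ y and verify: 111² + 182² = 12321 + 33124 = 45445 = n. ✓

n = 45445 = 111² + 182² (one valid representation with x ≤ y).


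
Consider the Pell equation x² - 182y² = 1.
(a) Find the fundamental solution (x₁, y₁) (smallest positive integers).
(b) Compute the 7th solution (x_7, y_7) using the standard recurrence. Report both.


Step 1: Find the fundamental solution (x₁, y₁) of x² - 182y² = 1.
  Expand √182 as a continued fraction. a₀ = ⌊√182⌋ = 13; iterate m_{k+1} = d_k·a_k − m_k, d_{k+1} = (182 − m_{k+1}²)/d_k, a_{k+1} = ⌊(a₀ + m_{k+1})/d_{k+1}⌋ (starting m₀ = 0, d₀ = 1), with convergents p_k = a_k·p_{k-1} + p_{k-2}, q_k = a_k·q_{k-1} + q_{k-2} (p₋₁ = 1, q₋₁ = 0):
  k = 0: a₀ = 13; p₀/q₀ = 13/1; p₀² − 182·q₀² = 169 − 182 = -13.
  k = 1: m = 13, d = 13, a = ⌊(13 + 13)/13⌋ = 2; p/q = (2·13 + 1)/(2·1 + 0) = 27/2; p² − 182·q² = 729 − 728 = 1.
  The first convergent with p² − 182·q² = 1 gives the fundamental solution (x₁, y₁) = (27, 2).
Step 2: Apply the recurrence (x_{n+1}, y_{n+1}) = (x₁x_n + 182y₁y_n, x₁y_n + y₁x_n) repeatedly.
  From (x_1, y_1) = (27, 2): x_2 = 27·27 + 182·2·2 = 1457; y_2 = 27·2 + 2·27 = 108.
  From (x_2, y_2) = (1457, 108): x_3 = 27·1457 + 182·2·108 = 78651; y_3 = 27·108 + 2·1457 = 5830.
  From (x_3, y_3) = (78651, 5830): x_4 = 27·78651 + 182·2·5830 = 4245697; y_4 = 27·5830 + 2·78651 = 314712.
  From (x_4, y_4) = (4245697, 314712): x_5 = 27·4245697 + 182·2·314712 = 229188987; y_5 = 27·314712 + 2·4245697 = 16988618.
  From (x_5, y_5) = (229188987, 16988618): x_6 = 27·229188987 + 182·2·16988618 = 12371959601; y_6 = 27·16988618 + 2·229188987 = 917070660.
  From (x_6, y_6) = (12371959601, 917070660): x_7 = 27·12371959601 + 182·2·917070660 = 667856629467; y_7 = 27·917070660 + 2·12371959601 = 49504827022.
Step 3: Verify x_7² - 182·y_7² = 446032477523021732704089 - 446032477523021732704088 = 1 (should be 1). ✓

(x_1, y_1) = (27, 2); (x_7, y_7) = (667856629467, 49504827022).


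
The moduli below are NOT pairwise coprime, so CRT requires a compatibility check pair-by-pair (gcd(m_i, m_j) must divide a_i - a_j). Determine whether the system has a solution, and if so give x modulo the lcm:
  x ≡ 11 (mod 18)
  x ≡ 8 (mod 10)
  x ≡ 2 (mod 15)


Moduli 18, 10, 15 are not pairwise coprime, so CRT works modulo lcm(m_i) when all pairwise compatibility conditions hold.
Pairwise compatibility: gcd(m_i, m_j) must divide a_i - a_j for every pair.
Merge one congruence at a time:
  Start: x ≡ 11 (mod 18).
  Combine with x ≡ 8 (mod 10): gcd(18, 10) = 2, and 8 - 11 = -3 is NOT divisible by 2.
    ⇒ system is inconsistent (no integer solution).

No solution (the system is inconsistent).


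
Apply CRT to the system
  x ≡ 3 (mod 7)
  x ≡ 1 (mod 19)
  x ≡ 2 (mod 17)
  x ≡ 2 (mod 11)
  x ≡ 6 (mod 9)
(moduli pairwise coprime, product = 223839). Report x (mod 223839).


Product of moduli M = 7 · 19 · 17 · 11 · 9 = 223839.
Merge one congruence at a time:
  Start: x ≡ 3 (mod 7).
  Combine with x ≡ 1 (mod 19); new modulus lcm = 133.
    Write x = 3 + 7·t and substitute into x ≡ 1 (mod 19): 7·t ≡ 1 − 3 = -2 (mod 19).
    Reduce coefficients mod 19: 7·t ≡ 17 (mod 19).
    The inverse of 7 mod 19 is 11 (since 7·11 = 77 = 4·19 + 1), so t ≡ 11·17 = 187 ≡ 16 (mod 19).
    Then x = 3 + 7·16 = 115, valid modulo lcm(7, 19) = 133: x ≡ 115 (mod 133).
  Combine with x ≡ 2 (mod 17); new modulus lcm = 2261.
    Write x = 115 + 133·t and substitute into x ≡ 2 (mod 17): 133·t ≡ 2 − 115 = -113 (mod 17).
    Reduce coefficients mod 17: 14·t ≡ 6 (mod 17).
    The inverse of 14 mod 17 is 11 (since 14·11 = 154 = 9·17 + 1), so t ≡ 11·6 = 66 ≡ 15 (mod 17).
    Then x = 115 + 133·15 = 2110, valid modulo lcm(133, 17) = 2261: x ≡ 2110 (mod 2261).
  Combine with x ≡ 2 (mod 11); new modulus lcm = 24871.
    Write x = 2110 + 2261·t and substitute into x ≡ 2 (mod 11): 2261·t ≡ 2 − 2110 = -2108 (mod 11).
    Reduce coefficients mod 11: 6·t ≡ 4 (mod 11).
    The inverse of 6 mod 11 is 2 (since 6·2 = 12 = 1·11 + 1), so t ≡ 2·4 = 8 ≡ 8 (mod 11).
    Then x = 2110 + 2261·8 = 20198, valid modulo lcm(2261, 11) = 24871: x ≡ 20198 (mod 24871).
  Combine with x ≡ 6 (mod 9); new modulus lcm = 223839.
    Write x = 20198 + 24871·t and substitute into x ≡ 6 (mod 9): 24871·t ≡ 6 − 20198 = -20192 (mod 9).
    Reduce coefficients mod 9: 4·t ≡ 4 (mod 9).
    The inverse of 4 mod 9 is 7 (since 4·7 = 28 = 3·9 + 1), so t ≡ 7·4 = 28 ≡ 1 (mod 9).
    Then x = 20198 + 24871·1 = 45069, valid modulo lcm(24871, 9) = 223839: x ≡ 45069 (mod 223839).
Verify against each original: 45069 mod 7 = 3, 45069 mod 19 = 1, 45069 mod 17 = 2, 45069 mod 11 = 2, 45069 mod 9 = 6.

x ≡ 45069 (mod 223839).


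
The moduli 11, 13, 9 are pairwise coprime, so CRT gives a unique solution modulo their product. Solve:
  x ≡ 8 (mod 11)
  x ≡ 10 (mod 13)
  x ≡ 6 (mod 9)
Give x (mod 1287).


Moduli 11, 13, 9 are pairwise coprime; by CRT there is a unique solution modulo M = 11 · 13 · 9 = 1287.
Solve pairwise, accumulating the modulus:
  Start with x ≡ 8 (mod 11).
  Combine with x ≡ 10 (mod 13): since gcd(11, 13) = 1, we get a unique residue mod 143.
    Write x = 8 + 11·t and substitute into x ≡ 10 (mod 13): 11·t ≡ 10 − 8 = 2 (mod 13).
    The inverse of 11 mod 13 is 6 (since 11·6 = 66 = 5·13 + 1), so t ≡ 6·2 = 12 ≡ 12 (mod 13).
    Then x = 8 + 11·12 = 140, valid modulo lcm(11, 13) = 143: x ≡ 140 (mod 143).
  Combine with x ≡ 6 (mod 9): since gcd(143, 9) = 1, we get a unique residue mod 1287.
    Write x = 140 + 143·t and substitute into x ≡ 6 (mod 9): 143·t ≡ 6 − 140 = -134 (mod 9).
    Reduce coefficients mod 9: 8·t ≡ 1 (mod 9).
    The inverse of 8 mod 9 is 8 (since 8·8 = 64 = 7·9 + 1), so t ≡ 8·1 = 8 ≡ 8 (mod 9).
    Then x = 140 + 143·8 = 1284, valid modulo lcm(143, 9) = 1287: x ≡ 1284 (mod 1287).
Verify: 1284 mod 11 = 8 ✓, 1284 mod 13 = 10 ✓, 1284 mod 9 = 6 ✓.

x ≡ 1284 (mod 1287).


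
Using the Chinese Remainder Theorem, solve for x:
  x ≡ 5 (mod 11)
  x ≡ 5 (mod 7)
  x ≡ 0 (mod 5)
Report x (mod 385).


Moduli 11, 7, 5 are pairwise coprime; by CRT there is a unique solution modulo M = 11 · 7 · 5 = 385.
Solve pairwise, accumulating the modulus:
  Start with x ≡ 5 (mod 11).
  Combine with x ≡ 5 (mod 7): since gcd(11, 7) = 1, we get a unique residue mod 77.
    Write x = 5 + 11·t and substitute into x ≡ 5 (mod 7): 11·t ≡ 5 − 5 = 0 (mod 7).
    Reduce coefficients mod 7: 4·t ≡ 0 (mod 7).
    The inverse of 4 mod 7 is 2 (since 4·2 = 8 = 1·7 + 1), so t ≡ 2·0 = 0 ≡ 0 (mod 7).
    Then x = 5 + 11·0 = 5, valid modulo lcm(11, 7) = 77: x ≡ 5 (mod 77).
  Combine with x ≡ 0 (mod 5): since gcd(77, 5) = 1, we get a unique residue mod 385.
    Write x = 5 + 77·t and substitute into x ≡ 0 (mod 5): 77·t ≡ 0 − 5 = -5 (mod 5).
    Reduce coefficients mod 5: 2·t ≡ 0 (mod 5).
    The inverse of 2 mod 5 is 3 (since 2·3 = 6 = 1·5 + 1), so t ≡ 3·0 = 0 ≡ 0 (mod 5).
    Then x = 5 + 77·0 = 5, valid modulo lcm(77, 5) = 385: x ≡ 5 (mod 385).
Verify: 5 mod 11 = 5 ✓, 5 mod 7 = 5 ✓, 5 mod 5 = 0 ✓.

x ≡ 5 (mod 385).


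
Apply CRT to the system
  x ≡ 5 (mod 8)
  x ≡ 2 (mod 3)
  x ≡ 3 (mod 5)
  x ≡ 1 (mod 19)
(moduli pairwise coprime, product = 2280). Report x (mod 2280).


Product of moduli M = 8 · 3 · 5 · 19 = 2280.
Merge one congruence at a time:
  Start: x ≡ 5 (mod 8).
  Combine with x ≡ 2 (mod 3); new modulus lcm = 24.
    Write x = 5 + 8·t and substitute into x ≡ 2 (mod 3): 8·t ≡ 2 − 5 = -3 (mod 3).
    Reduce coefficients mod 3: 2·t ≡ 0 (mod 3).
    The inverse of 2 mod 3 is 2 (since 2·2 = 4 = 1·3 + 1), so t ≡ 2·0 = 0 ≡ 0 (mod 3).
    Then x = 5 + 8·0 = 5, valid modulo lcm(8, 3) = 24: x ≡ 5 (mod 24).
  Combine with x ≡ 3 (mod 5); new modulus lcm = 120.
    Write x = 5 + 24·t and substitute into x ≡ 3 (mod 5): 24·t ≡ 3 − 5 = -2 (mod 5).
    Reduce coefficients mod 5: 4·t ≡ 3 (mod 5).
    The inverse of 4 mod 5 is 4 (since 4·4 = 16 = 3·5 + 1), so t ≡ 4·3 = 12 ≡ 2 (mod 5).
    Then x = 5 + 24·2 = 53, valid modulo lcm(24, 5) = 120: x ≡ 53 (mod 120).
  Combine with x ≡ 1 (mod 19); new modulus lcm = 2280.
    Write x = 53 + 120·t and substitute into x ≡ 1 (mod 19): 120·t ≡ 1 − 53 = -52 (mod 19).
    Reduce coefficients mod 19: 6·t ≡ 5 (mod 19).
    The inverse of 6 mod 19 is 16 (since 6·16 = 96 = 5·19 + 1), so t ≡ 16·5 = 80 ≡ 4 (mod 19).
    Then x = 53 + 120·4 = 533, valid modulo lcm(120, 19) = 2280: x ≡ 533 (mod 2280).
Verify against each original: 533 mod 8 = 5, 533 mod 3 = 2, 533 mod 5 = 3, 533 mod 19 = 1.

x ≡ 533 (mod 2280).


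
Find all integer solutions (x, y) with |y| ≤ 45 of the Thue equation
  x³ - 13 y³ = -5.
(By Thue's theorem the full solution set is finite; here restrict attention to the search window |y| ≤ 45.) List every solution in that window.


The equation is x³ - 13y³ = -5. For fixed y, x³ = 13·y³ − 5, so a solution requires the RHS to be a perfect cube.
Strategy: iterate y from -45 to 45, compute RHS = 13·y³ − 5, and check whether it is a (positive or negative) perfect cube.
Check small values of y:
  y = 0: RHS = -5 is not a perfect cube.
  y = 1: RHS = 8 = (2)³ ⇒ x = 2 works.
  y = -1: RHS = -18 is not a perfect cube.
  y = 2: RHS = 99 is not a perfect cube.
  y = -2: RHS = -109 is not a perfect cube.
  y = 3: RHS = 346 is not a perfect cube.
  y = -3: RHS = -356 is not a perfect cube.
Continuing the search up to |y| = 45 finds no further solutions beyond those listed.
Collected solutions: (2, 1).

Solutions (with |y| ≤ 45): (2, 1).


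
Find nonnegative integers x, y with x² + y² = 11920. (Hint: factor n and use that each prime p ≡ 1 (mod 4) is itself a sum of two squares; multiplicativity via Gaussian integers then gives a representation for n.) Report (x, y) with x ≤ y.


Step 1: Factor n = 11920 = 2^4 · 5 · 149.
Step 2: Check the mod-4 condition on each prime factor: 2 = 2 (special); 5 ≡ 1 (mod 4), exponent 1; 149 ≡ 1 (mod 4), exponent 1.
All primes ≡ 3 (mod 4) appear to even exponent (or don't appear), so by the two-squares theorem n IS expressible as a sum of two squares.
Step 3: Build a representation. Group n = k² · m with k = 4 and m = 5 · 149 = 745 (a product of primes ≡ 1 (mod 4)); a representation of m scales to one of n via (k·x)² + (k·y)² = k²(x² + y²). Each prime p ≡ 1 (mod 4) is itself a sum of two squares; find a² by testing p − a² for a perfect square:
  5: 5 − 1² = 4 = 2² ⇒ 5 = 1² + 2².
  149: 149 − 1² = 148, 149 − 2² = 145, 149 − 3² = 140, 149 − 4² = 133, 149 − 5² = 124, 149 − 6² = 113, 149 − 7² = 100 = 10² ⇒ 149 = 7² + 10².
  Combine using the Brahmagupta–Fibonacci identity (a² + b²)(c² + d²) = (ac − bd)² + (ad + bc)² = (ac + bd)² + (ad − bc)²:
  5 · 149 = 745: from (1² + 2²)(7² + 10²), take (1·7 − 2·10, 1·10 + 2·7) = (7 − 20, 10 + 14) = (-13, 24); dropping signs (only squares matter) gives (13, 24); check 13² + 24² = 169 + 576 = 745 ✓.
  Scale by k = 4: (4·13, 4·24) = (52, 96).
Step 4: Order so x ≤ y and verify: 52² + 96² = 2704 + 9216 = 11920 = n. ✓

n = 11920 = 52² + 96² (one valid representation with x ≤ y).


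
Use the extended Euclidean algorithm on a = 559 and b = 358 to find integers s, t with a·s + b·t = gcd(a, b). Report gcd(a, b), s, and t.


Euclidean algorithm on (559, 358) — divide until remainder is 0:
  559 = 1 · 358 + 201
  358 = 1 · 201 + 157
  201 = 1 · 157 + 44
  157 = 3 · 44 + 25
  44 = 1 · 25 + 19
  25 = 1 · 19 + 6
  19 = 3 · 6 + 1
  6 = 6 · 1 + 0
gcd(559, 358) = 1.
Track Bezout coefficients alongside the remainders: start with r₀ = 559 = a·1 + b·0 (s = 1, t = 0) and r₁ = 358 = a·0 + b·1 (s = 0, t = 1); each new remainder r_{k+1} = r_{k-1} − q_k·r_k inherits s_{k+1} = s_{k-1} − q_k·s_k, t_{k+1} = t_{k-1} − q_k·t_k, so r_k = a·s_k + b·t_k at every step:
  q = 1: r = 201, s = 1 − 1·0 = 1, t = 0 − 1·1 = -1  (check: 559·1 + 358·(-1) = 201)
  q = 1: r = 157, s = 0 − 1·1 = -1, t = 1 − 1·(-1) = 2  (check: 559·(-1) + 358·2 = 157)
  q = 1: r = 44, s = 1 − 1·(-1) = 2, t = -1 − 1·2 = -3  (check: 559·2 + 358·(-3) = 44)
  q = 3: r = 25, s = -1 − 3·2 = -7, t = 2 − 3·(-3) = 11  (check: 559·(-7) + 358·11 = 25)
  q = 1: r = 19, s = 2 − 1·(-7) = 9, t = -3 − 1·11 = -14  (check: 559·9 + 358·(-14) = 19)
  q = 1: r = 6, s = -7 − 1·9 = -16, t = 11 − 1·(-14) = 25  (check: 559·(-16) + 358·25 = 6)
  q = 3: r = 1, s = 9 − 3·(-16) = 57, t = -14 − 3·25 = -89  (check: 559·57 + 358·(-89) = 1)
The row with r = 1 (the gcd) gives the Bezout coefficients s = 57, t = -89.
Result: 559 · (57) + 358 · (-89) = 1.

gcd(559, 358) = 1; s = 57, t = -89 (check: 559·57 + 358·(-89) = 1).


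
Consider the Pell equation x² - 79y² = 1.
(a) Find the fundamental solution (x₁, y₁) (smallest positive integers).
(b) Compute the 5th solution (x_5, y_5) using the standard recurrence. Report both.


Step 1: Find the fundamental solution (x₁, y₁) of x² - 79y² = 1.
  Expand √79 as a continued fraction. a₀ = ⌊√79⌋ = 8; iterate m_{k+1} = d_k·a_k − m_k, d_{k+1} = (79 − m_{k+1}²)/d_k, a_{k+1} = ⌊(a₀ + m_{k+1})/d_{k+1}⌋ (starting m₀ = 0, d₀ = 1), with convergents p_k = a_k·p_{k-1} + p_{k-2}, q_k = a_k·q_{k-1} + q_{k-2} (p₋₁ = 1, q₋₁ = 0):
  k = 0: a₀ = 8; p₀/q₀ = 8/1; p₀² − 79·q₀² = 64 − 79 = -15.
  k = 1: m = 8, d = 15, a = ⌊(8 + 8)/15⌋ = 1; p/q = (1·8 + 1)/(1·1 + 0) = 9/1; p² − 79·q² = 81 − 79 = 2.
  k = 2: m = 7, d = 2, a = ⌊(8 + 7)/2⌋ = 7; p/q = (7·9 + 8)/(7·1 + 1) = 71/8; p² − 79·q² = 5041 − 5056 = -15.
  k = 3: m = 7, d = 15, a = ⌊(8 + 7)/15⌋ = 1; p/q = (1·71 + 9)/(1·8 + 1) = 80/9; p² − 79·q² = 6400 − 6399 = 1.
  The first convergent with p² − 79·q² = 1 gives the fundamental solution (x₁, y₁) = (80, 9).
Step 2: Apply the recurrence (x_{n+1}, y_{n+1}) = (x₁x_n + 79y₁y_n, x₁y_n + y₁x_n) repeatedly.
  From (x_1, y_1) = (80, 9): x_2 = 80·80 + 79·9·9 = 12799; y_2 = 80·9 + 9·80 = 1440.
  From (x_2, y_2) = (12799, 1440): x_3 = 80·12799 + 79·9·1440 = 2047760; y_3 = 80·1440 + 9·12799 = 230391.
  From (x_3, y_3) = (2047760, 230391): x_4 = 80·2047760 + 79·9·230391 = 327628801; y_4 = 80·230391 + 9·2047760 = 36861120.
  From (x_4, y_4) = (327628801, 36861120): x_5 = 80·327628801 + 79·9·36861120 = 52418560400; y_5 = 80·36861120 + 9·327628801 = 5897548809.
Step 3: Verify x_5² - 79·y_5² = 2747705474408448160000 - 2747705474408448159999 = 1 (should be 1). ✓

(x_1, y_1) = (80, 9); (x_5, y_5) = (52418560400, 5897548809).


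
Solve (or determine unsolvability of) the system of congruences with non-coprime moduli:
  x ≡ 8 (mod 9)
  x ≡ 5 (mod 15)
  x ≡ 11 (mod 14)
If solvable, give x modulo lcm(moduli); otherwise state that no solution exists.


Moduli 9, 15, 14 are not pairwise coprime, so CRT works modulo lcm(m_i) when all pairwise compatibility conditions hold.
Pairwise compatibility: gcd(m_i, m_j) must divide a_i - a_j for every pair.
Merge one congruence at a time:
  Start: x ≡ 8 (mod 9).
  Combine with x ≡ 5 (mod 15): gcd(9, 15) = 3; 5 - 8 = -3, which IS divisible by 3, so compatible.
    Write x = 8 + 9·t and substitute into x ≡ 5 (mod 15): 9·t ≡ 5 − 8 = -3 (mod 15).
    Divide the congruence (and modulus) by g = 3: 3·t ≡ -1 (mod 5).
    Reduce coefficients mod 5: 3·t ≡ 4 (mod 5).
    The inverse of 3 mod 5 is 2 (since 3·2 = 6 = 1·5 + 1), so t ≡ 2·4 = 8 ≡ 3 (mod 5).
    Then x = 8 + 9·3 = 35, valid modulo lcm(9, 15) = 45: x ≡ 35 (mod 45).
  Combine with x ≡ 11 (mod 14): gcd(45, 14) = 1; 11 - 35 = -24, which IS divisible by 1, so compatible.
    Write x = 35 + 45·t and substitute into x ≡ 11 (mod 14): 45·t ≡ 11 − 35 = -24 (mod 14).
    Reduce coefficients mod 14: 3·t ≡ 4 (mod 14).
    The inverse of 3 mod 14 is 5 (since 3·5 = 15 = 1·14 + 1), so t ≡ 5·4 = 20 ≡ 6 (mod 14).
    Then x = 35 + 45·6 = 305, valid modulo lcm(45, 14) = 630: x ≡ 305 (mod 630).
Verify: 305 mod 9 = 8, 305 mod 15 = 5, 305 mod 14 = 11.

x ≡ 305 (mod 630).


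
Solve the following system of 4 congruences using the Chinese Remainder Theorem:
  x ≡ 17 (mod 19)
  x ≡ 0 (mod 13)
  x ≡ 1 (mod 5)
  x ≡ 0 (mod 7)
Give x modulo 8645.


Product of moduli M = 19 · 13 · 5 · 7 = 8645.
Merge one congruence at a time:
  Start: x ≡ 17 (mod 19).
  Combine with x ≡ 0 (mod 13); new modulus lcm = 247.
    Write x = 17 + 19·t and substitute into x ≡ 0 (mod 13): 19·t ≡ 0 − 17 = -17 (mod 13).
    Reduce coefficients mod 13: 6·t ≡ 9 (mod 13).
    The inverse of 6 mod 13 is 11 (since 6·11 = 66 = 5·13 + 1), so t ≡ 11·9 = 99 ≡ 8 (mod 13).
    Then x = 17 + 19·8 = 169, valid modulo lcm(19, 13) = 247: x ≡ 169 (mod 247).
  Combine with x ≡ 1 (mod 5); new modulus lcm = 1235.
    Write x = 169 + 247·t and substitute into x ≡ 1 (mod 5): 247·t ≡ 1 − 169 = -168 (mod 5).
    Reduce coefficients mod 5: 2·t ≡ 2 (mod 5).
    The inverse of 2 mod 5 is 3 (since 2·3 = 6 = 1·5 + 1), so t ≡ 3·2 = 6 ≡ 1 (mod 5).
    Then x = 169 + 247·1 = 416, valid modulo lcm(247, 5) = 1235: x ≡ 416 (mod 1235).
  Combine with x ≡ 0 (mod 7); new modulus lcm = 8645.
    Write x = 416 + 1235·t and substitute into x ≡ 0 (mod 7): 1235·t ≡ 0 − 416 = -416 (mod 7).
    Reduce coefficients mod 7: 3·t ≡ 4 (mod 7).
    The inverse of 3 mod 7 is 5 (since 3·5 = 15 = 2·7 + 1), so t ≡ 5·4 = 20 ≡ 6 (mod 7).
    Then x = 416 + 1235·6 = 7826, valid modulo lcm(1235, 7) = 8645: x ≡ 7826 (mod 8645).
Verify against each original: 7826 mod 19 = 17, 7826 mod 13 = 0, 7826 mod 5 = 1, 7826 mod 7 = 0.

x ≡ 7826 (mod 8645).


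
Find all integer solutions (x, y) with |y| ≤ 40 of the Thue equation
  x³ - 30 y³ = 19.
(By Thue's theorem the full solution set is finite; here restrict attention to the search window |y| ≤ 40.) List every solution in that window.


The equation is x³ - 30y³ = 19. For fixed y, x³ = 30·y³ + 19, so a solution requires the RHS to be a perfect cube.
Strategy: iterate y from -40 to 40, compute RHS = 30·y³ + 19, and check whether it is a (positive or negative) perfect cube.
Check small values of y:
  y = 0: RHS = 19 is not a perfect cube.
  y = 1: RHS = 49 is not a perfect cube.
  y = -1: RHS = -11 is not a perfect cube.
  y = 2: RHS = 259 is not a perfect cube.
  y = -2: RHS = -221 is not a perfect cube.
  y = 3: RHS = 829 is not a perfect cube.
  y = -3: RHS = -791 is not a perfect cube.
Continuing the search up to |y| = 40 finds no solutions either.
No (x, y) in the scanned range satisfies the equation.

No integer solutions with |y| ≤ 40.


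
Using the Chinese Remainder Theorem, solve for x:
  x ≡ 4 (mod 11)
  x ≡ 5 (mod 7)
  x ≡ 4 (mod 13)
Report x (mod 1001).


Moduli 11, 7, 13 are pairwise coprime; by CRT there is a unique solution modulo M = 11 · 7 · 13 = 1001.
Solve pairwise, accumulating the modulus:
  Start with x ≡ 4 (mod 11).
  Combine with x ≡ 5 (mod 7): since gcd(11, 7) = 1, we get a unique residue mod 77.
    Write x = 4 + 11·t and substitute into x ≡ 5 (mod 7): 11·t ≡ 5 − 4 = 1 (mod 7).
    Reduce coefficients mod 7: 4·t ≡ 1 (mod 7).
    The inverse of 4 mod 7 is 2 (since 4·2 = 8 = 1·7 + 1), so t ≡ 2·1 = 2 ≡ 2 (mod 7).
    Then x = 4 + 11·2 = 26, valid modulo lcm(11, 7) = 77: x ≡ 26 (mod 77).
  Combine with x ≡ 4 (mod 13): since gcd(77, 13) = 1, we get a unique residue mod 1001.
    Write x = 26 + 77·t and substitute into x ≡ 4 (mod 13): 77·t ≡ 4 − 26 = -22 (mod 13).
    Reduce coefficients mod 13: 12·t ≡ 4 (mod 13).
    The inverse of 12 mod 13 is 12 (since 12·12 = 144 = 11·13 + 1), so t ≡ 12·4 = 48 ≡ 9 (mod 13).
    Then x = 26 + 77·9 = 719, valid modulo lcm(77, 13) = 1001: x ≡ 719 (mod 1001).
Verify: 719 mod 11 = 4 ✓, 719 mod 7 = 5 ✓, 719 mod 13 = 4 ✓.

x ≡ 719 (mod 1001).


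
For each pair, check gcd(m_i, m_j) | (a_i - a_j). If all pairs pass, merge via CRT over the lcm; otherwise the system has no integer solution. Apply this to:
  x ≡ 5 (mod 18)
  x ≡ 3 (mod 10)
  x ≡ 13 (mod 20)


Moduli 18, 10, 20 are not pairwise coprime, so CRT works modulo lcm(m_i) when all pairwise compatibility conditions hold.
Pairwise compatibility: gcd(m_i, m_j) must divide a_i - a_j for every pair.
Merge one congruence at a time:
  Start: x ≡ 5 (mod 18).
  Combine with x ≡ 3 (mod 10): gcd(18, 10) = 2; 3 - 5 = -2, which IS divisible by 2, so compatible.
    Write x = 5 + 18·t and substitute into x ≡ 3 (mod 10): 18·t ≡ 3 − 5 = -2 (mod 10).
    Divide the congruence (and modulus) by g = 2: 9·t ≡ -1 (mod 5).
    Reduce coefficients mod 5: 4·t ≡ 4 (mod 5).
    The inverse of 4 mod 5 is 4 (since 4·4 = 16 = 3·5 + 1), so t ≡ 4·4 = 16 ≡ 1 (mod 5).
    Then x = 5 + 18·1 = 23, valid modulo lcm(18, 10) = 90: x ≡ 23 (mod 90).
  Combine with x ≡ 13 (mod 20): gcd(90, 20) = 10; 13 - 23 = -10, which IS divisible by 10, so compatible.
    Write x = 23 + 90·t and substitute into x ≡ 13 (mod 20): 90·t ≡ 13 − 23 = -10 (mod 20).
    Divide the congruence (and modulus) by g = 10: 9·t ≡ -1 (mod 2).
    Reduce coefficients mod 2: 1·t ≡ 1 (mod 2).
    So t ≡ 1 (mod 2).
    Then x = 23 + 90·1 = 113, valid modulo lcm(90, 20) = 180: x ≡ 113 (mod 180).
Verify: 113 mod 18 = 5, 113 mod 10 = 3, 113 mod 20 = 13.

x ≡ 113 (mod 180).


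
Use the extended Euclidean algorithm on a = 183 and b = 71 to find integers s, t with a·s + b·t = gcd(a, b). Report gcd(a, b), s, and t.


Euclidean algorithm on (183, 71) — divide until remainder is 0:
  183 = 2 · 71 + 41
  71 = 1 · 41 + 30
  41 = 1 · 30 + 11
  30 = 2 · 11 + 8
  11 = 1 · 8 + 3
  8 = 2 · 3 + 2
  3 = 1 · 2 + 1
  2 = 2 · 1 + 0
gcd(183, 71) = 1.
Track Bezout coefficients alongside the remainders: start with r₀ = 183 = a·1 + b·0 (s = 1, t = 0) and r₁ = 71 = a·0 + b·1 (s = 0, t = 1); each new remainder r_{k+1} = r_{k-1} − q_k·r_k inherits s_{k+1} = s_{k-1} − q_k·s_k, t_{k+1} = t_{k-1} − q_k·t_k, so r_k = a·s_k + b·t_k at every step:
  q = 2: r = 41, s = 1 − 2·0 = 1, t = 0 − 2·1 = -2  (check: 183·1 + 71·(-2) = 41)
  q = 1: r = 30, s = 0 − 1·1 = -1, t = 1 − 1·(-2) = 3  (check: 183·(-1) + 71·3 = 30)
  q = 1: r = 11, s = 1 − 1·(-1) = 2, t = -2 − 1·3 = -5  (check: 183·2 + 71·(-5) = 11)
  q = 2: r = 8, s = -1 − 2·2 = -5, t = 3 − 2·(-5) = 13  (check: 183·(-5) + 71·13 = 8)
  q = 1: r = 3, s = 2 − 1·(-5) = 7, t = -5 − 1·13 = -18  (check: 183·7 + 71·(-18) = 3)
  q = 2: r = 2, s = -5 − 2·7 = -19, t = 13 − 2·(-18) = 49  (check: 183·(-19) + 71·49 = 2)
  q = 1: r = 1, s = 7 − 1·(-19) = 26, t = -18 − 1·49 = -67  (check: 183·26 + 71·(-67) = 1)
The row with r = 1 (the gcd) gives the Bezout coefficients s = 26, t = -67.
Result: 183 · (26) + 71 · (-67) = 1.

gcd(183, 71) = 1; s = 26, t = -67 (check: 183·26 + 71·(-67) = 1).


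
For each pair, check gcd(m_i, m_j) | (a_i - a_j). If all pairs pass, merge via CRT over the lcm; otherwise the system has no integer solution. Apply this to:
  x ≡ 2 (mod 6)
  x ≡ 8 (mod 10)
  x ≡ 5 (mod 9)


Moduli 6, 10, 9 are not pairwise coprime, so CRT works modulo lcm(m_i) when all pairwise compatibility conditions hold.
Pairwise compatibility: gcd(m_i, m_j) must divide a_i - a_j for every pair.
Merge one congruence at a time:
  Start: x ≡ 2 (mod 6).
  Combine with x ≡ 8 (mod 10): gcd(6, 10) = 2; 8 - 2 = 6, which IS divisible by 2, so compatible.
    Write x = 2 + 6·t and substitute into x ≡ 8 (mod 10): 6·t ≡ 8 − 2 = 6 (mod 10).
    Divide the congruence (and modulus) by g = 2: 3·t ≡ 3 (mod 5).
    The inverse of 3 mod 5 is 2 (since 3·2 = 6 = 1·5 + 1), so t ≡ 2·3 = 6 ≡ 1 (mod 5).
    Then x = 2 + 6·1 = 8, valid modulo lcm(6, 10) = 30: x ≡ 8 (mod 30).
  Combine with x ≡ 5 (mod 9): gcd(30, 9) = 3; 5 - 8 = -3, which IS divisible by 3, so compatible.
    Write x = 8 + 30·t and substitute into x ≡ 5 (mod 9): 30·t ≡ 5 − 8 = -3 (mod 9).
    Divide the congruence (and modulus) by g = 3: 10·t ≡ -1 (mod 3).
    Reduce coefficients mod 3: 1·t ≡ 2 (mod 3).
    So t ≡ 2 (mod 3).
    Then x = 8 + 30·2 = 68, valid modulo lcm(30, 9) = 90: x ≡ 68 (mod 90).
Verify: 68 mod 6 = 2, 68 mod 10 = 8, 68 mod 9 = 5.

x ≡ 68 (mod 90).
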